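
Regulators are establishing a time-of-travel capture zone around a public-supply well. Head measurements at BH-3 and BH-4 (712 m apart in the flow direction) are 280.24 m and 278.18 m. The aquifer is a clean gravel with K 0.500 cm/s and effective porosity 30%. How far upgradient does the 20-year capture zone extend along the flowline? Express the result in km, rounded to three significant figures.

30.4 km

Hydraulic gradient i = (280.24 − 278.18) / 712 = 2.06 / 712 = 0.002893
K = 0.500 cm/s × 864 = 432.0 m/d
Specific discharge q = 432.0 × 0.002893 = 1.250 m/d
v_s = q/n_e = 1.250/0.30 = 4.166 m/d
T = 20 yr × 365 = 7300 d
L = v × T = 4.166 × 7300 = 30410 m
   = 30.4 km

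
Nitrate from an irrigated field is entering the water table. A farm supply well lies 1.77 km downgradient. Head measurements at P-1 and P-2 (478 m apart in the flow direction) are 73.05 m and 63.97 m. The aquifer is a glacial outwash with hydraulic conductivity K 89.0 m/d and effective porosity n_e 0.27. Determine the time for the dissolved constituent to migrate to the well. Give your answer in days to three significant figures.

Hydraulic gradient i = (73.05 − 63.97) / 478 = 9.08 / 478 = 0.01900
Specific discharge q = 89.0 × 0.01900 = 1.691 m/d
v = Ki/n = 89.0·0.01900/0.27 = 6.262 m/d
L = 1.77 km = 1770 m
t = L / v = 1770 / 6.262 = 282.7 d

283 days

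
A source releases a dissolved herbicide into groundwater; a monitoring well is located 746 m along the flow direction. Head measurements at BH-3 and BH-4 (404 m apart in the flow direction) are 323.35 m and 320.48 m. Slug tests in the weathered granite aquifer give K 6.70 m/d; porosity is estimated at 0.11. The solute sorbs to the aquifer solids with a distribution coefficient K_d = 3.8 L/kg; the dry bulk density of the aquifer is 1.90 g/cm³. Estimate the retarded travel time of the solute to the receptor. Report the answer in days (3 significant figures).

Hydraulic gradient i = (323.35 − 320.48) / 404 = 2.87 / 404 = 0.007104
q = Ki = 6.70 × 0.007104 = 0.04760 m/d
v_s = q/n_e = 0.04760/0.11 = 0.4327 m/d
Retardation R = 1 + ρ_b·K_d/n = 1 + 1.90×3.8/0.11 = 66.64
Contaminant velocity v_c = v/R = 0.4327/66.64 = 0.006493 m/d
t = L/v_c = 746/0.006493 = 114900 d

115000 days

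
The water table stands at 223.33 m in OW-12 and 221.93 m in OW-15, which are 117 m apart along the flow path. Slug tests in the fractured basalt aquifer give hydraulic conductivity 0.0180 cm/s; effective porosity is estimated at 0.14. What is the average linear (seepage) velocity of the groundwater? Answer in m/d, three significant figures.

Hydraulic gradient i = (223.33 − 221.93) / 117 = 1.40 / 117 = 0.01197
K = 0.0180 cm/s × 864 = 15.55 m/d
Specific discharge q = 15.55 × 0.01197 = 0.1861 m/d
Seepage velocity v = q / n = 0.1861 / 0.14 = 1.329 m/d

1.33 m/d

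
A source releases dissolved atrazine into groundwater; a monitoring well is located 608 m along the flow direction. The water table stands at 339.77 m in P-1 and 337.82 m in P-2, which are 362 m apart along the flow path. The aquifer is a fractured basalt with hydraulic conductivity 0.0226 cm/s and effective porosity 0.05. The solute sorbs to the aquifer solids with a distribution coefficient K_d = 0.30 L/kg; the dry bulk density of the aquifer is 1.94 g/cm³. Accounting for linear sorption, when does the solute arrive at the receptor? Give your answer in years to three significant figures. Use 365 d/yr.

10.0 years

Hydraulic gradient i = (339.77 − 337.82) / 362 = 1.95 / 362 = 0.005387
K = 0.0226 cm/s × 864 = 19.53 m/d
Specific discharge q = 19.53 × 0.005387 = 0.1052 m/d
Average linear velocity = 0.1052 / 0.05 = 2.104 m/d
Retardation R = 1 + ρ_b·K_d/n = 1 + 1.94×0.30/0.05 = 12.64
Contaminant velocity v_c = v/R = 2.104/12.64 = 0.1664 m/d
t = L/v_c = 608/0.1664 = 3653 d
   = 3653/365 = 10.0 yr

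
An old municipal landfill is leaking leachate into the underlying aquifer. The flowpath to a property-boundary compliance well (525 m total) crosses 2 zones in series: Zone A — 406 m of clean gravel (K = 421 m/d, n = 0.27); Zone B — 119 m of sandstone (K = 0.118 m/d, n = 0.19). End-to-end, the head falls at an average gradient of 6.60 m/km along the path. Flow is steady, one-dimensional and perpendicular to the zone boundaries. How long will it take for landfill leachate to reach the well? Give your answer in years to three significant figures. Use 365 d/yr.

For zones in series the flux q is common to all zones; the equivalent conductivity is the harmonic (thickness-weighted) mean, K_eq = L_total / Σ(L_j/K_j).
Σ(L/K) = 406/421 + 119/0.118 = 0.9644 + 1008 = 1009 d
K_eq = L_total / Σ(L/K) = 525 / 1009 = 0.5201 m/d
q = K_eq · i = 0.5201 × 0.0066 = 0.003433 m/d (same in every zone)
Zone A: v = q/n = 0.003433/0.27 = 0.01271 m/d → t_A = 406/0.01271 = 31930 d
Zone B: v = q/n = 0.003433/0.19 = 0.01807 m/d → t_B = 119/0.01807 = 6587 d
Total t = 31930 + 6587 = 38520 d
   = 38520 / 365 = 106 yr

106 years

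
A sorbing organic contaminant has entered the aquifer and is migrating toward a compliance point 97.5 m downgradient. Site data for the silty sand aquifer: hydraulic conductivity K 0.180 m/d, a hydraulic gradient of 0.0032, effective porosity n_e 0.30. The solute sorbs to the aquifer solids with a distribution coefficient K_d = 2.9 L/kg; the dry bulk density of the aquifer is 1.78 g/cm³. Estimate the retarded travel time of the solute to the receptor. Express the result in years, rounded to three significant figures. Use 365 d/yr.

2530 years

Specific discharge q = 0.180 × 0.0032 = 5.760e-4 m/d
v = Ki/n = 0.180·0.0032/0.30 = 0.001920 m/d
Retardation R = 1 + ρ_b·K_d/n = 1 + 1.78×2.9/0.30 = 18.21
Contaminant velocity v_c = v/R = 0.001920/18.21 = 1.055e-4 m/d
t = L/v_c = 97.5/1.055e-4 = 924600 d
   = 924600/365 = 2530 yr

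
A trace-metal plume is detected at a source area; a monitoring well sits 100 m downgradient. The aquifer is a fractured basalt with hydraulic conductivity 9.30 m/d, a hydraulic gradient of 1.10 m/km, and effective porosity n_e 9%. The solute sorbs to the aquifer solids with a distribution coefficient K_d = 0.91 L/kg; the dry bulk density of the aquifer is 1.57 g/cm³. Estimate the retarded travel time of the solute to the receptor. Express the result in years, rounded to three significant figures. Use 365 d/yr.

40.7 years

Specific discharge q = 9.30 × 0.0011 = 0.01023 m/d
v = Ki/n = 9.30·0.0011/0.09 = 0.1137 m/d
Retardation R = 1 + ρ_b·K_d/n = 1 + 1.57×0.91/0.09 = 16.87
Contaminant velocity v_c = v/R = 0.1137/16.87 = 0.006736 m/d
t = L/v_c = 100/0.006736 = 14850 d
   = 14850/365 = 40.7 yr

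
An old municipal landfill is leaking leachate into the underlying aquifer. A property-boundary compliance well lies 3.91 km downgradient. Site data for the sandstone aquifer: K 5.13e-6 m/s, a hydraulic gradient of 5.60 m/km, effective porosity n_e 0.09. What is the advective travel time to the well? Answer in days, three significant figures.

K = 5.13e-6 m/s × 86400 s/d = 0.4432 m/d
Darcy flux q = K·i = 0.4432 × 0.0056 = 0.002482 m/d
v = Ki/n = 0.4432·0.0056/0.09 = 0.02758 m/d
L = 3.91 km = 3910 m
t = L / v = 3910 / 0.02758 = 141800 d

142000 days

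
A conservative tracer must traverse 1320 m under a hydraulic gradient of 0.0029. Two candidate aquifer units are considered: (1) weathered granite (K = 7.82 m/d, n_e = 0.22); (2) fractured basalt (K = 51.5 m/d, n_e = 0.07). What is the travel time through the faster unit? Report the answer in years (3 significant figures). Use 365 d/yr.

1.70 years

Unit 1 (weathered granite): v = 7.82×0.0029/0.22 = 0.1031 m/d, t = 1320/0.1031 = 12810 d
Unit 2 (fractured basalt): v = 51.5×0.0029/0.07 = 2.134 m/d, t = 1320/2.134 = 618.7 d
Faster: 618.7 d / 365 = 1.70 yr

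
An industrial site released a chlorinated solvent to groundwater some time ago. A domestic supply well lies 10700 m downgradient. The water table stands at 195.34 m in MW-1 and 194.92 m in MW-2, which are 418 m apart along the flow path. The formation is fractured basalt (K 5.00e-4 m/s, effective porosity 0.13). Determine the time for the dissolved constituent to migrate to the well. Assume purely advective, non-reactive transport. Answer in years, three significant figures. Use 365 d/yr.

87.8 years

Hydraulic gradient i = (195.34 − 194.92) / 418 = 0.42 / 418 = 0.001005
K = 5.00e-4 m/s × 86400 s/d = 43.20 m/d
q = Ki = 43.20 × 0.001005 = 0.04341 m/d
Seepage velocity v = q / n = 0.04341 / 0.13 = 0.3339 m/d
t = L / v = 10700 / 0.3339 = 32050 d
   = 32050 / 365 = 87.8 yr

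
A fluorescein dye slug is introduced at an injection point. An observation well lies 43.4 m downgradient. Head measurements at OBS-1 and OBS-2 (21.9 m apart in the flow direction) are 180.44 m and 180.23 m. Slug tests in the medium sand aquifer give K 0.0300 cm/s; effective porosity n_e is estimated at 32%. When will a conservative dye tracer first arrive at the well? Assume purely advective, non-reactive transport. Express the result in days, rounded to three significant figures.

Hydraulic gradient i = (180.44 − 180.23) / 21.9 = 0.21 / 21.9 = 0.009589
K = 0.0300 cm/s × 864 = 25.92 m/d
q = Ki = 25.92 × 0.009589 = 0.2485 m/d
v = Ki/n = 25.92·0.009589/0.32 = 0.7767 m/d
t = L / v = 43.4 / 0.7767 = 55.88 d

55.9 days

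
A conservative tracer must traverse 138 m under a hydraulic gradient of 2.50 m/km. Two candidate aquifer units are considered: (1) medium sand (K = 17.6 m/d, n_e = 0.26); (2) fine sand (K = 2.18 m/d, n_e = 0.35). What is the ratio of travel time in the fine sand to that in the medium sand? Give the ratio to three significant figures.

Unit 1 (medium sand): v = 17.6×0.0025/0.26 = 0.1692 m/d, t = 138/0.1692 = 815.5 d
Unit 2 (fine sand): v = 2.18×0.0025/0.35 = 0.01557 m/d, t = 138/0.01557 = 8862 d
t(fine sand) / t(medium sand) = 8862/815.5 = 10.9

10.9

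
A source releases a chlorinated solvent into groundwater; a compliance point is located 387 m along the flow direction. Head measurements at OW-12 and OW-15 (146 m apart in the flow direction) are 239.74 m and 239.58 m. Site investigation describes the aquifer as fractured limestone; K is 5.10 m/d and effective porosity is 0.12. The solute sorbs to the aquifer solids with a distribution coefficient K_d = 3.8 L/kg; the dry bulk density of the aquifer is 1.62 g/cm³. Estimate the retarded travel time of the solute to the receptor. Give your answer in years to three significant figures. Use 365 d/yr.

1190 years

Hydraulic gradient i = (239.74 − 239.58) / 146 = 0.16 / 146 = 0.001096
Specific discharge q = 5.10 × 0.001096 = 0.005589 m/d
v_s = q/n_e = 0.005589/0.12 = 0.04658 m/d
Retardation R = 1 + ρ_b·K_d/n = 1 + 1.62×3.8/0.12 = 52.30
Contaminant velocity v_c = v/R = 0.04658/52.30 = 8.905e-4 m/d
t = L/v_c = 387/8.905e-4 = 434600 d
   = 434600/365 = 1190 yr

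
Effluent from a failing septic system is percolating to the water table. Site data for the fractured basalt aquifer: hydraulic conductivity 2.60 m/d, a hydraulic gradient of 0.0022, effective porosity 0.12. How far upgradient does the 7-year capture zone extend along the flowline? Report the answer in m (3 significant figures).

q = Ki = 2.60 × 0.0022 = 0.005720 m/d
v_s = q/n_e = 0.005720/0.12 = 0.04767 m/d
T = 7 yr × 365 = 2555 d
L = v × T = 0.04767 × 2555 = 121.8 m

122 m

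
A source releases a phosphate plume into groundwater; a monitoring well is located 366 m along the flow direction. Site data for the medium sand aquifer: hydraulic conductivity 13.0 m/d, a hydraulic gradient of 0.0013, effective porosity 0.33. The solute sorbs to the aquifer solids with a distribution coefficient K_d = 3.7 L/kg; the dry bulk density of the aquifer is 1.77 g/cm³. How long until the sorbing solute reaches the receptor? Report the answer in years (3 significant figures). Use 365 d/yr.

408 years

q = Ki = 13.0 × 0.0013 = 0.01690 m/d
v = Ki/n = 13.0·0.0013/0.33 = 0.05121 m/d
Retardation R = 1 + ρ_b·K_d/n = 1 + 1.77×3.7/0.33 = 20.85
Contaminant velocity v_c = v/R = 0.05121/20.85 = 0.002457 m/d
t = L/v_c = 366/0.002457 = 149000 d
   = 149000/365 = 408 yr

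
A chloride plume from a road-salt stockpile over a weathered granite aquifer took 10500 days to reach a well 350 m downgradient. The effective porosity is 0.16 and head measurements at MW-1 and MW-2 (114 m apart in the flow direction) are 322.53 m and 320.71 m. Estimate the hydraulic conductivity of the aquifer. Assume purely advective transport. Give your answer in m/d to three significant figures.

Hydraulic gradient i = (322.53 − 320.71) / 114 = 1.82 / 114 = 0.01596
v = L / t = 350 / 10500 = 0.03333 m/d
K = v · n / i = 0.03333 × 0.16 / 0.01596 = 0.334 m/d

0.334 m/d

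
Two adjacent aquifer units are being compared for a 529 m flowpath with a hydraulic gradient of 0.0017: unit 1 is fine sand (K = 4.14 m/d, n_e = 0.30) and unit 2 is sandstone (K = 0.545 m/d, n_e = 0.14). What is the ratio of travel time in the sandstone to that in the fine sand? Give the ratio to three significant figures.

Unit 1 (fine sand): v = 4.14×0.0017/0.30 = 0.02346 m/d, t = 529/0.02346 = 22550 d
Unit 2 (sandstone): v = 0.545×0.0017/0.14 = 0.006618 m/d, t = 529/0.006618 = 79940 d
t(sandstone) / t(fine sand) = 79940/22550 = 3.54

3.54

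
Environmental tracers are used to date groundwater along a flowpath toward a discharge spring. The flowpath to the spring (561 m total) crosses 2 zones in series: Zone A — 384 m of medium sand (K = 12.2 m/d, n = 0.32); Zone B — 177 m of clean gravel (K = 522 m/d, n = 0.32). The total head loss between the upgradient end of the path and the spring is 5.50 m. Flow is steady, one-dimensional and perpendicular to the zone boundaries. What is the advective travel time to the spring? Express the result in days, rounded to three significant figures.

1040 days

Steady 1-D flow in series ⇒ the Darcy flux q is identical in every zone and the zone head losses add (resistances L/K in series).
Σ(L/K) = 384/12.2 + 177/522 = 31.48 + 0.3391 = 31.81 d
q = ΔH / Σ(L/K) = 5.50 / 31.81 = 0.1729 m/d (same in every zone)
Zone A: v = q/n = 0.1729/0.32 = 0.5402 m/d → t_A = 384/0.5402 = 710.8 d
Zone B: v = q/n = 0.1729/0.32 = 0.5402 m/d → t_B = 177/0.5402 = 327.6 d
Total t = 710.8 + 327.6 = 1038 d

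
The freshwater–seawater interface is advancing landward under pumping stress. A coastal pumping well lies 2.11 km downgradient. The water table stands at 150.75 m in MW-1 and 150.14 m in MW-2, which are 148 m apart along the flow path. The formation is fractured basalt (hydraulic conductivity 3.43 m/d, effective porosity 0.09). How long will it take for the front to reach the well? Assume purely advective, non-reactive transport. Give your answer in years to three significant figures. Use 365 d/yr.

36.8 years

Hydraulic gradient i = (150.75 − 150.14) / 148 = 0.61 / 148 = 0.004122
Darcy flux q = K·i = 3.43 × 0.004122 = 0.01414 m/d
Average linear velocity = 0.01414 / 0.09 = 0.1571 m/d
L = 2.11 km = 2110 m
t = L / v = 2110 / 0.1571 = 13430 d
   = 13430 / 365 = 36.8 yr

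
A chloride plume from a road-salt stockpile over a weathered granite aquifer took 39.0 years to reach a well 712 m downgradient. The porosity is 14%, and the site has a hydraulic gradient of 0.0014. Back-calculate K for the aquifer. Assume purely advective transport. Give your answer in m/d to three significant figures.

5.00 m/d

t = 39.0 years = 14240 d
v = L / t = 712 / 14240 = 0.05002 m/d
K = v · n / i = 0.05002 × 0.14 / 0.0014 = 5.00 m/d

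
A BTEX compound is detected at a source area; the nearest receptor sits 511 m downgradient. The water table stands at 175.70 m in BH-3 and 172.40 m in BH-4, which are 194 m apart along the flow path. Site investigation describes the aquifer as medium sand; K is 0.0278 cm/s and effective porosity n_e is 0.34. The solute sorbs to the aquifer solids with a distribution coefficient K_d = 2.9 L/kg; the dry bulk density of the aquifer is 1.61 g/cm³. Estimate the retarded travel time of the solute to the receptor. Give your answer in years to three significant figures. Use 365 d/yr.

Hydraulic gradient i = (175.70 − 172.40) / 194 = 3.30 / 194 = 0.01701
K = 0.0278 cm/s × 864 = 24.02 m/d
Specific discharge q = 24.02 × 0.01701 = 0.4086 m/d
v = Ki/n = 24.02·0.01701/0.34 = 1.202 m/d
Retardation R = 1 + ρ_b·K_d/n = 1 + 1.61×2.9/0.34 = 14.73
Contaminant velocity v_c = v/R = 1.202/14.73 = 0.08157 m/d
t = L/v_c = 511/0.08157 = 6265 d
   = 6265/365 = 17.2 yr

17.2 years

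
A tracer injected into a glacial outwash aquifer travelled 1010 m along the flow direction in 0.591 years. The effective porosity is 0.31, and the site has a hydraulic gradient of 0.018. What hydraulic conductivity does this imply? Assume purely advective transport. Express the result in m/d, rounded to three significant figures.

t = 0.591 years = 215.7 d
v = L / t = 1010 / 215.7 = 4.682 m/d
K = v · n / i = 4.682 × 0.31 / 0.018 = 80.6 m/d

80.6 m/d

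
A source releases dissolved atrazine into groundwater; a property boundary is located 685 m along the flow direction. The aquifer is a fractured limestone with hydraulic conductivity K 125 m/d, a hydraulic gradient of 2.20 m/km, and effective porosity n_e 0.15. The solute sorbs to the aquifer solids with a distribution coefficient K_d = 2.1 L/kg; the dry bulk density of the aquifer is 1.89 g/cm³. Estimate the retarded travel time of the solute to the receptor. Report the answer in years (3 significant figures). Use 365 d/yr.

Darcy flux q = K·i = 125 × 0.0022 = 0.2750 m/d
Seepage velocity v = q / n = 0.2750 / 0.15 = 1.833 m/d
Retardation R = 1 + ρ_b·K_d/n = 1 + 1.89×2.1/0.15 = 27.46
Contaminant velocity v_c = v/R = 1.833/27.46 = 0.06676 m/d
t = L/v_c = 685/0.06676 = 10260 d
   = 10260/365 = 28.1 yr

28.1 years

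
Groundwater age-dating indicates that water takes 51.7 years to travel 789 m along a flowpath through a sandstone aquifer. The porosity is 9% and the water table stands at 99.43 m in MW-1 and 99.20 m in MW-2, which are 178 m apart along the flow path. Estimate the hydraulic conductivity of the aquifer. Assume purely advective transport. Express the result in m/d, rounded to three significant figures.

Hydraulic gradient i = (99.43 − 99.20) / 178 = 0.23 / 178 = 0.001292
t = 51.7 years = 18870 d
v = L / t = 789 / 18870 = 0.04181 m/d
K = v · n / i = 0.04181 × 0.09 / 0.001292 = 2.91 m/d

2.91 m/d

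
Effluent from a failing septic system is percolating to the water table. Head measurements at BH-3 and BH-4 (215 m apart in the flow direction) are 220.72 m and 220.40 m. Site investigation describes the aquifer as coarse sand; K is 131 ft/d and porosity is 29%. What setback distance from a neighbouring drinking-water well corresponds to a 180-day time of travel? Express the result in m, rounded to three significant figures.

Hydraulic gradient i = (220.72 − 220.40) / 215 = 0.32 / 215 = 0.001488
K = 131 ft/d × 0.3048 = 39.93 m/d
Specific discharge q = 39.93 × 0.001488 = 0.05943 m/d
Seepage velocity v = q / n = 0.05943 / 0.29 = 0.2049 m/d
L = v × T = 0.2049 × 180 = 36.89 m

36.9 m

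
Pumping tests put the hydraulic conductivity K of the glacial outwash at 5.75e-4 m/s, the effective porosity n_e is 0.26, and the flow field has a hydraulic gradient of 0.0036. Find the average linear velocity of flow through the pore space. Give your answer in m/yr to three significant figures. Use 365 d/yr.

K = 5.75e-4 m/s × 86400 s/d = 49.68 m/d
Darcy flux q = K·i = 49.68 × 0.0036 = 0.1788 m/d
v_s = q/n_e = 0.1788/0.26 = 0.6879 m/d
   = 0.6879 × 365 = 251 m/yr

251 m/yr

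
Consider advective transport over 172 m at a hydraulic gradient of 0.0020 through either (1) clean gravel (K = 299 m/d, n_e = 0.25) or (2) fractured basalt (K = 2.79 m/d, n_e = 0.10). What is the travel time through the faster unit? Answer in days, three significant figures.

71.9 days

Unit 1 (clean gravel): v = 299×0.0020/0.25 = 2.392 m/d, t = 172/2.392 = 71.91 d
Unit 2 (fractured basalt): v = 2.79×0.0020/0.10 = 0.05580 m/d, t = 172/0.05580 = 3082 d
Faster unit: t = 71.9 d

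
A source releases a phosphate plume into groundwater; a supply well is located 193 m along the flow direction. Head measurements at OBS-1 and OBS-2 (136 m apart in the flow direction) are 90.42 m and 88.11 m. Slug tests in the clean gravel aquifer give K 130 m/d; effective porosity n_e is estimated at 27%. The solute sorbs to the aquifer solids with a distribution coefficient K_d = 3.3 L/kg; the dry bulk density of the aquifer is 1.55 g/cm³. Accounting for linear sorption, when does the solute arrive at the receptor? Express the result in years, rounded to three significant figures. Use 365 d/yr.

1.29 years

Hydraulic gradient i = (90.42 − 88.11) / 136 = 2.31 / 136 = 0.01699
Specific discharge q = 130 × 0.01699 = 2.208 m/d
Seepage velocity v = q / n = 2.208 / 0.27 = 8.178 m/d
Retardation R = 1 + ρ_b·K_d/n = 1 + 1.55×3.3/0.27 = 19.94
Contaminant velocity v_c = v/R = 8.178/19.94 = 0.4100 m/d
t = L/v_c = 193/0.4100 = 470.7 d
   = 470.7/365 = 1.29 yr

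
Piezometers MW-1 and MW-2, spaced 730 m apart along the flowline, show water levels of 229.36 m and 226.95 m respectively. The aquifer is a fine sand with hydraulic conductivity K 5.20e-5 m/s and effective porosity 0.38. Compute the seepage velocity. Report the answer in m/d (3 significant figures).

Hydraulic gradient i = (229.36 − 226.95) / 730 = 2.41 / 730 = 0.003301
K = 5.20e-5 m/s × 86400 s/d = 4.493 m/d
Specific discharge q = 4.493 × 0.003301 = 0.01483 m/d
Average linear velocity = 0.01483 / 0.38 = 0.03903 m/d

0.0390 m/d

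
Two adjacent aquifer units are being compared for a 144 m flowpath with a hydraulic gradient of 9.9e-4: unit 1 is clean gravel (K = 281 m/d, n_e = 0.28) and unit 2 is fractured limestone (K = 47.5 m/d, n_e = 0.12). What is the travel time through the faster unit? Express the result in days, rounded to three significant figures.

Unit 1 (clean gravel): v = 281×9.9e-4/0.28 = 0.9935 m/d, t = 144/0.9935 = 144.9 d
Unit 2 (fractured limestone): v = 47.5×9.9e-4/0.12 = 0.3919 m/d, t = 144/0.3919 = 367.5 d
Faster unit: t = 145 d

145 days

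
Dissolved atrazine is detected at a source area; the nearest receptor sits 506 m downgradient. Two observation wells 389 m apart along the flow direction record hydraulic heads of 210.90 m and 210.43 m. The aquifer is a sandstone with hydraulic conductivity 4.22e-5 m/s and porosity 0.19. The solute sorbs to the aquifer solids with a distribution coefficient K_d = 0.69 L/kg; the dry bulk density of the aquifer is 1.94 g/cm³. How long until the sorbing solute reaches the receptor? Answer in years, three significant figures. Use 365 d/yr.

481 years

Hydraulic gradient i = (210.90 − 210.43) / 389 = 0.47 / 389 = 0.001208
K = 4.22e-5 m/s × 86400 s/d = 3.646 m/d
Specific discharge q = 3.646 × 0.001208 = 0.004405 m/d
Average linear velocity = 0.004405 / 0.19 = 0.02319 m/d
Retardation R = 1 + ρ_b·K_d/n = 1 + 1.94×0.69/0.19 = 8.045
Contaminant velocity v_c = v/R = 0.02319/8.045 = 0.002882 m/d
t = L/v_c = 506/0.002882 = 175600 d
   = 175600/365 = 481 yr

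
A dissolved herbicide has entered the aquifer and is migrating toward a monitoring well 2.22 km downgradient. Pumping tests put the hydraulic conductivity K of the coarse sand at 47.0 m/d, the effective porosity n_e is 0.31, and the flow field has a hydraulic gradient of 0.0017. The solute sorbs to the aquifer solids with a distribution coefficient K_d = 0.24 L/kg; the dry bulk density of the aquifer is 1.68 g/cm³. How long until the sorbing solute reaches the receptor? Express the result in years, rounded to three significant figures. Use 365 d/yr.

54.3 years

Darcy flux q = K·i = 47.0 × 0.0017 = 0.07990 m/d
v = Ki/n = 47.0·0.0017/0.31 = 0.2577 m/d
Retardation R = 1 + ρ_b·K_d/n = 1 + 1.68×0.24/0.31 = 2.301
Contaminant velocity v_c = v/R = 0.2577/2.301 = 0.1120 m/d
L = 2.22 km = 2220 m
t = L/v_c = 2220/0.1120 = 19820 d
   = 19820/365 = 54.3 yr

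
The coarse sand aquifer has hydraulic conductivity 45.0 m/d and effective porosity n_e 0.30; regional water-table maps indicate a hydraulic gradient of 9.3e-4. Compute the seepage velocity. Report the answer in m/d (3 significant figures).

0.140 m/d

q = Ki = 45.0 × 9.3e-4 = 0.04185 m/d
Average linear velocity = 0.04185 / 0.30 = 0.1395 m/d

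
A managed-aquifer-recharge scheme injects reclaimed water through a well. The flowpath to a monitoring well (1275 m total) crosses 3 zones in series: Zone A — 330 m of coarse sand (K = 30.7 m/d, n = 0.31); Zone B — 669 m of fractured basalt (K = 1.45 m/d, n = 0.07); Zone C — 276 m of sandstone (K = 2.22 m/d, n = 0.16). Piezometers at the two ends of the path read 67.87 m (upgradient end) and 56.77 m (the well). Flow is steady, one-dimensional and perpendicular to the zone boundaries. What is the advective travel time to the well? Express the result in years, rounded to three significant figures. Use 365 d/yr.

28.5 years

Total head drop ΔH = 67.87 − 56.77 = 11.10 m
Steady 1-D flow in series ⇒ the Darcy flux q is identical in every zone and the zone head losses add (resistances L/K in series).
Σ(L/K) = 330/30.7 + 669/1.45 + 276/2.22 = 10.75 + 461.4 + 124.3 = 596.5 d
q = ΔH / Σ(L/K) = 11.10 / 596.5 = 0.01861 m/d (same in every zone)
Zone A: v = q/n = 0.01861/0.31 = 0.06003 m/d → t_A = 330/0.06003 = 5497 d
Zone B: v = q/n = 0.01861/0.07 = 0.2659 m/d → t_B = 669/0.2659 = 2516 d
Zone C: v = q/n = 0.01861/0.16 = 0.1163 m/d → t_C = 276/0.1163 = 2373 d
Total t = 5497 + 2516 + 2373 = 10390 d
   = 10390 / 365 = 28.5 yr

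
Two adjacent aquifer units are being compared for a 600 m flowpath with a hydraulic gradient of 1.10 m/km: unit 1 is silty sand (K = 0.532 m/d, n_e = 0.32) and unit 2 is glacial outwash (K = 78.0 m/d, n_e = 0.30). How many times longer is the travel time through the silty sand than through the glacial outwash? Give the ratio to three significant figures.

Unit 1 (silty sand): v = 0.532×0.0011/0.32 = 0.001829 m/d, t = 600/0.001829 = 328100 d
Unit 2 (glacial outwash): v = 78.0×0.0011/0.30 = 0.2860 m/d, t = 600/0.2860 = 2098 d
t(silty sand) / t(glacial outwash) = 328100/2098 = 156

156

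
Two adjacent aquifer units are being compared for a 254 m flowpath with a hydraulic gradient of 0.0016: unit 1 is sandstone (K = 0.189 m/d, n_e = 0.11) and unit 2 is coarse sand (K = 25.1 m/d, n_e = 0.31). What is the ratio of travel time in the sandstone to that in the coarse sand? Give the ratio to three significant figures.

47.1

Unit 1 (sandstone): v = 0.189×0.0016/0.11 = 0.002749 m/d, t = 254/0.002749 = 92390 d
Unit 2 (coarse sand): v = 25.1×0.0016/0.31 = 0.1295 m/d, t = 254/0.1295 = 1961 d
t(sandstone) / t(coarse sand) = 92390/1961 = 47.1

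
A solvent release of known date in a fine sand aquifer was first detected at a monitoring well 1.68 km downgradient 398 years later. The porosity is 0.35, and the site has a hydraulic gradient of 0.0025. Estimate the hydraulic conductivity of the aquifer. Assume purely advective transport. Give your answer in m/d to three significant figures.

1.62 m/d

t = 398 years = 145300 d
L = 1.68 km = 1680 m
v = L / t = 1680 / 145300 = 0.01156 m/d
K = v · n / i = 0.01156 × 0.35 / 0.0025 = 1.62 m/d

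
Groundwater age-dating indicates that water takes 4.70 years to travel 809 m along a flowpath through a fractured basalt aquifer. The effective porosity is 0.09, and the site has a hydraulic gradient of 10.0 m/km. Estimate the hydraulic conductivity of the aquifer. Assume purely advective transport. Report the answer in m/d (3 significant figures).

t = 4.70 years = 1716 d
v = L / t = 809 / 1716 = 0.4716 m/d
K = v · n / i = 0.4716 × 0.09 / 0.010 = 4.24 m/d

4.24 m/d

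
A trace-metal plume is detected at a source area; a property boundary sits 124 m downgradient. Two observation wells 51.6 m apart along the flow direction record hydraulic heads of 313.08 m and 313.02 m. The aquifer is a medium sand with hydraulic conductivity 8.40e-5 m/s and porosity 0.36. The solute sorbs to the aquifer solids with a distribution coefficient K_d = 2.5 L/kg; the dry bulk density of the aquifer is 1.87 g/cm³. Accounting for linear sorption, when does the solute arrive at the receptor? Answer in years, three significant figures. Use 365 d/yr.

Hydraulic gradient i = (313.08 − 313.02) / 51.6 = 0.06 / 51.6 = 0.001163
K = 8.40e-5 m/s × 86400 s/d = 7.258 m/d
Specific discharge q = 7.258 × 0.001163 = 0.008439 m/d
Seepage velocity v = q / n = 0.008439 / 0.36 = 0.02344 m/d
Retardation R = 1 + ρ_b·K_d/n = 1 + 1.87×2.5/0.36 = 13.99
Contaminant velocity v_c = v/R = 0.02344/13.99 = 0.001676 m/d
t = L/v_c = 124/0.001676 = 73980 d
   = 73980/365 = 203 yr

203 years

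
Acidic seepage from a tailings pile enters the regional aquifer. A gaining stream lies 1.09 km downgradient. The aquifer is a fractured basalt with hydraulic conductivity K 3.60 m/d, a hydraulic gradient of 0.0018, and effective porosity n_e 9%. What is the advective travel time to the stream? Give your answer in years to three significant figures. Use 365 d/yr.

q = Ki = 3.60 × 0.0018 = 0.006480 m/d
Average linear velocity = 0.006480 / 0.09 = 0.07200 m/d
L = 1.09 km = 1090 m
t = L / v = 1090 / 0.07200 = 15140 d
   = 15140 / 365 = 41.5 yr

41.5 years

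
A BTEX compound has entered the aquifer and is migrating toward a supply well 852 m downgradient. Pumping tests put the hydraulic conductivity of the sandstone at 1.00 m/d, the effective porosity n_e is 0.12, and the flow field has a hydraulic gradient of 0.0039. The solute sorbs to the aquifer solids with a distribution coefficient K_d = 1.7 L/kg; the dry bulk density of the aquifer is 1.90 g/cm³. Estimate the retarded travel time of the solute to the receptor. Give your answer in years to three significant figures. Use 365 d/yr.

2010 years

Specific discharge q = 1.00 × 0.0039 = 0.003900 m/d
Seepage velocity v = q / n = 0.003900 / 0.12 = 0.03250 m/d
Retardation R = 1 + ρ_b·K_d/n = 1 + 1.90×1.7/0.12 = 27.92
Contaminant velocity v_c = v/R = 0.03250/27.92 = 0.001164 m/d
t = L/v_c = 852/0.001164 = 731800 d
   = 731800/365 = 2010 yr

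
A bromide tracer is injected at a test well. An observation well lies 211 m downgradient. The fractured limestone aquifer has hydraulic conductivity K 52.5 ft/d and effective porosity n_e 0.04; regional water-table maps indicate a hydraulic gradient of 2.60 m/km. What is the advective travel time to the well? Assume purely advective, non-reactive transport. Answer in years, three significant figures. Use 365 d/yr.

0.556 years

K = 52.5 ft/d × 0.3048 = 16.00 m/d
q = Ki = 16.00 × 0.0026 = 0.04161 m/d
Seepage velocity v = q / n = 0.04161 / 0.04 = 1.040 m/d
t = L / v = 211 / 1.040 = 202.9 d
   = 202.9 / 365 = 0.556 yr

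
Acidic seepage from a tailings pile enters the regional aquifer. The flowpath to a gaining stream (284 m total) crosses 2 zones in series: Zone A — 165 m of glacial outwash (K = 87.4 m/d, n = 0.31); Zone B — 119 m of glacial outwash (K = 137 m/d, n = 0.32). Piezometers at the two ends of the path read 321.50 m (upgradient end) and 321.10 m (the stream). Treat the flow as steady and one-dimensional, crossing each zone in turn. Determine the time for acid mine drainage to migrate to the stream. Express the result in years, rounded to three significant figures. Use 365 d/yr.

Total head drop ΔH = 321.50 − 321.10 = 0.40 m
Steady 1-D flow in series ⇒ the Darcy flux q is identical in every zone and the zone head losses add (resistances L/K in series).
Σ(L/K) = 165/87.4 + 119/137 = 1.888 + 0.8686 = 2.756 d
q = ΔH / Σ(L/K) = 0.40 / 2.756 = 0.1451 m/d (same in every zone)
Zone A: v = q/n = 0.1451/0.31 = 0.4681 m/d → t_A = 165/0.4681 = 352.5 d
Zone B: v = q/n = 0.1451/0.32 = 0.4535 m/d → t_B = 119/0.4535 = 262.4 d
Total t = 352.5 + 262.4 = 614.9 d
   = 614.9 / 365 = 1.68 yr

1.68 years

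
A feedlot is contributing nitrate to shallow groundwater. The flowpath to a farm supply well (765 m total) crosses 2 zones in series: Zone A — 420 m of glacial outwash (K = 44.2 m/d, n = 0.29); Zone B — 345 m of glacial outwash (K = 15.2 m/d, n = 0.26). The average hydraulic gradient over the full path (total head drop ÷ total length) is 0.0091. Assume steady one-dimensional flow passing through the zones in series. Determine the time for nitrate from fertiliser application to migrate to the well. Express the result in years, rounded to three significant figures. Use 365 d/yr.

Steady 1-D flow in series ⇒ the Darcy flux q is identical in every zone and the zone head losses add (resistances L/K in series).
Σ(L/K) = 420/44.2 + 345/15.2 = 9.502 + 22.70 = 32.20 d
K_eq = L_total / Σ(L/K) = 765 / 32.20 = 23.76 m/d
q = K_eq · i = 23.76 × 0.0091 = 0.2162 m/d (same in every zone)
Zone A: v = q/n = 0.2162/0.29 = 0.7455 m/d → t_A = 420/0.7455 = 563.4 d
Zone B: v = q/n = 0.2162/0.26 = 0.8315 m/d → t_B = 345/0.8315 = 414.9 d
Total t = 563.4 + 414.9 = 978.3 d
   = 978.3 / 365 = 2.68 yr

2.68 years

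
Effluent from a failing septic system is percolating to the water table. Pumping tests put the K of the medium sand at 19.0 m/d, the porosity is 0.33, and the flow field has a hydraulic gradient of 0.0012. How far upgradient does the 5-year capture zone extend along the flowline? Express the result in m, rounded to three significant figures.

Darcy flux q = K·i = 19.0 × 0.0012 = 0.02280 m/d
Average linear velocity = 0.02280 / 0.33 = 0.06909 m/d
T = 5 yr × 365 = 1825 d
L = v × T = 0.06909 × 1825 = 126.1 m

126 m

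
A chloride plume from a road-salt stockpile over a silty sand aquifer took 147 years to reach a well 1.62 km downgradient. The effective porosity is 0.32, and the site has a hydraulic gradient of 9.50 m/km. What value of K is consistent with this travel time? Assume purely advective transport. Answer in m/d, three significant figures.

1.02 m/d

t = 147 years = 53660 d
L = 1.62 km = 1620 m
v = L / t = 1620 / 53660 = 0.03019 m/d
K = v · n / i = 0.03019 × 0.32 / 0.0095 = 1.02 m/d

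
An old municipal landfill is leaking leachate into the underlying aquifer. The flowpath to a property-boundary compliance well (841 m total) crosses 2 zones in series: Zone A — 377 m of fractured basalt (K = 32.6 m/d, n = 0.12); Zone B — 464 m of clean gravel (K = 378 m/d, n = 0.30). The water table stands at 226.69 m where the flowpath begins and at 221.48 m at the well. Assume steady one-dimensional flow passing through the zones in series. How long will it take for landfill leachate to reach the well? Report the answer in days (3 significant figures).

453 days

Total head drop ΔH = 226.69 − 221.48 = 5.21 m
Steady 1-D flow in series ⇒ the Darcy flux q is identical in every zone and the zone head losses add (resistances L/K in series).
Σ(L/K) = 377/32.6 + 464/378 = 11.56 + 1.228 = 12.79 d
q = ΔH / Σ(L/K) = 5.21 / 12.79 = 0.4073 m/d (same in every zone)
Zone A: v = q/n = 0.4073/0.12 = 3.394 m/d → t_A = 377/3.394 = 111.1 d
Zone B: v = q/n = 0.4073/0.30 = 1.358 m/d → t_B = 464/1.358 = 341.8 d
Total t = 111.1 + 341.8 = 452.8 d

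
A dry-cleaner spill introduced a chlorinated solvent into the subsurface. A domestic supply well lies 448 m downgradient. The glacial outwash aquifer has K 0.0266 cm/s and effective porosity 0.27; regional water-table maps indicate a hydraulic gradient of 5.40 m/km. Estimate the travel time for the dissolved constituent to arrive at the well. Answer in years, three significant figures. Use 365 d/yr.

2.67 years

K = 0.0266 cm/s × 864 = 22.98 m/d
Darcy flux q = K·i = 22.98 × 0.0054 = 0.1241 m/d
v_s = q/n_e = 0.1241/0.27 = 0.4596 m/d
t = L / v = 448 / 0.4596 = 974.7 d
   = 974.7 / 365 = 2.67 yr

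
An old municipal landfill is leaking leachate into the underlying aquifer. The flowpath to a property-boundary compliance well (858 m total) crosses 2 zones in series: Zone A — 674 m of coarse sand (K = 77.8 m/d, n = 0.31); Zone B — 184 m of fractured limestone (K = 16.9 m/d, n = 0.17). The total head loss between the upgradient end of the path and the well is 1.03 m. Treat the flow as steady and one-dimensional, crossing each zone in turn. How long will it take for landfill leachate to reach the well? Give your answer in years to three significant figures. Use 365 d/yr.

12.5 years

Continuity: the same q passes through each zone, so ΔH = q·Σ(L_j/K_j) — the zones act as resistances in series.
Σ(L/K) = 674/77.8 + 184/16.9 = 8.663 + 10.89 = 19.55 d
q = ΔH / Σ(L/K) = 1.03 / 19.55 = 0.05268 m/d (same in every zone)
Zone A: v = q/n = 0.05268/0.31 = 0.1699 m/d → t_A = 674/0.1699 = 3966 d
Zone B: v = q/n = 0.05268/0.17 = 0.3099 m/d → t_B = 184/0.3099 = 593.7 d
Total t = 3966 + 593.7 = 4560 d
   = 4560 / 365 = 12.5 yr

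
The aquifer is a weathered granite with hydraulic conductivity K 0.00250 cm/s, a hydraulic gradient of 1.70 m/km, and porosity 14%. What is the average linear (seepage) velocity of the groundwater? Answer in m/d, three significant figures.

0.0262 m/d

K = 0.00250 cm/s × 864 = 2.160 m/d
q = Ki = 2.160 × 0.0017 = 0.003672 m/d
Average linear velocity = 0.003672 / 0.14 = 0.02623 m/d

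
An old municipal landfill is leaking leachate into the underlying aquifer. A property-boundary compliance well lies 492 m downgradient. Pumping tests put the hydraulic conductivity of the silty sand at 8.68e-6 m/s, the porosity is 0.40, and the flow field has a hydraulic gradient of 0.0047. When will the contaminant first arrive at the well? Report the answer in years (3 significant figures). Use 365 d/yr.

153 years

K = 8.68e-6 m/s × 86400 s/d = 0.7500 m/d
q = Ki = 0.7500 × 0.0047 = 0.003525 m/d
Seepage velocity v = q / n = 0.003525 / 0.40 = 0.008812 m/d
t = L / v = 492 / 0.008812 = 55830 d
   = 55830 / 365 = 153 yr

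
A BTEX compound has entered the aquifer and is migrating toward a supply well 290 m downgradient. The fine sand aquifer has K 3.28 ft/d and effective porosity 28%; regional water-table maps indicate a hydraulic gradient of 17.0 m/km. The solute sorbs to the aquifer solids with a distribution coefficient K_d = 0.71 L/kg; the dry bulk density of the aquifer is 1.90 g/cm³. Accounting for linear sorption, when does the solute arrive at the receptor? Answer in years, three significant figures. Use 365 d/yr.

76.2 years

K = 3.28 ft/d × 0.3048 = 0.9997 m/d
Darcy flux q = K·i = 0.9997 × 0.017 = 0.01700 m/d
v = Ki/n = 0.9997·0.017/0.28 = 0.06070 m/d
Retardation R = 1 + ρ_b·K_d/n = 1 + 1.90×0.71/0.28 = 5.818
Contaminant velocity v_c = v/R = 0.06070/5.818 = 0.01043 m/d
t = L/v_c = 290/0.01043 = 27800 d
   = 27800/365 = 76.2 yr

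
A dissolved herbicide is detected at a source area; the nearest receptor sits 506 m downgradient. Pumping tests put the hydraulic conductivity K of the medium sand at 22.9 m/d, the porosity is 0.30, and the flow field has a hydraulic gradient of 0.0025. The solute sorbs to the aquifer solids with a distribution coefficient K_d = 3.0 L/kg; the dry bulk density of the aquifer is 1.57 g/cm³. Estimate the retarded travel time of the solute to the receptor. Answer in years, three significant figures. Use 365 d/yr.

Darcy flux q = K·i = 22.9 × 0.0025 = 0.05725 m/d
Average linear velocity = 0.05725 / 0.30 = 0.1908 m/d
Retardation R = 1 + ρ_b·K_d/n = 1 + 1.57×3.0/0.30 = 16.70
Contaminant velocity v_c = v/R = 0.1908/16.70 = 0.01143 m/d
t = L/v_c = 506/0.01143 = 44280 d
   = 44280/365 = 121 yr

121 years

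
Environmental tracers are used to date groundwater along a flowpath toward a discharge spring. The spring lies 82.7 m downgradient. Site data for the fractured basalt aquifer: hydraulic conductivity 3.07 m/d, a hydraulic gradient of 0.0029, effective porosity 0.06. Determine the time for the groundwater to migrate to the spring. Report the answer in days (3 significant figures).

557 days

q = Ki = 3.07 × 0.0029 = 0.008903 m/d
v = Ki/n = 3.07·0.0029/0.06 = 0.1484 m/d
t = L / v = 82.7 / 0.1484 = 557.3 d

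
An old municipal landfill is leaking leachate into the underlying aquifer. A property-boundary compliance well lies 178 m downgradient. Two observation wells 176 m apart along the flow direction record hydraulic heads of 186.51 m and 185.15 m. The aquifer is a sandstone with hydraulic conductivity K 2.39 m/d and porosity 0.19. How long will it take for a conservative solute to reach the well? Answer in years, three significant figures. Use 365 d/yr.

5.02 years

Hydraulic gradient i = (186.51 − 185.15) / 176 = 1.36 / 176 = 0.007727
Specific discharge q = 2.39 × 0.007727 = 0.01847 m/d
Average linear velocity = 0.01847 / 0.19 = 0.09720 m/d
t = L / v = 178 / 0.09720 = 1831 d
   = 1831 / 365 = 5.02 yr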